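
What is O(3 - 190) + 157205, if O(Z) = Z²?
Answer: 192174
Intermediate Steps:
O(3 - 190) + 157205 = (3 - 190)² + 157205 = (-187)² + 157205 = 34969 + 157205 = 192174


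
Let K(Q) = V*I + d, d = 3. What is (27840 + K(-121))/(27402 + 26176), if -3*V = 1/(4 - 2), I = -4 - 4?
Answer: 83533/160734 ≈ 0.51970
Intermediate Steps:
I = -8
V = -⅙ (V = -1/(3*(4 - 2)) = -⅓/2 = -⅓*½ = -⅙ ≈ -0.16667)
K(Q) = 13/3 (K(Q) = -⅙*(-8) + 3 = 4/3 + 3 = 13/3)
(27840 + K(-121))/(27402 + 26176) = (27840 + 13/3)/(27402 + 26176) = (83533/3)/53578 = (83533/3)*(1/53578) = 83533/160734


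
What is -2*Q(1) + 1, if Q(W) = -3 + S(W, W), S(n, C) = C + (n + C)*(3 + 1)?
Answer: -11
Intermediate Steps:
S(n, C) = 4*n + 5*C (S(n, C) = C + (C + n)*4 = C + (4*C + 4*n) = 4*n + 5*C)
Q(W) = -3 + 9*W (Q(W) = -3 + (4*W + 5*W) = -3 + 9*W)
-2*Q(1) + 1 = -2*(-3 + 9*1) + 1 = -2*(-3 + 9) + 1 = -2*6 + 1 = -12 + 1 = -11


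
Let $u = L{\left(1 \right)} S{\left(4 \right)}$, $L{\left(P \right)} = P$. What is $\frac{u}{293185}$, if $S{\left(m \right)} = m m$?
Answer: $\frac{16}{293185} \approx 5.4573 \cdot 10^{-5}$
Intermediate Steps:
$S{\left(m \right)} = m^{2}$
$u = 16$ ($u = 1 \cdot 4^{2} = 1 \cdot 16 = 16$)
$\frac{u}{293185} = \frac{16}{293185}$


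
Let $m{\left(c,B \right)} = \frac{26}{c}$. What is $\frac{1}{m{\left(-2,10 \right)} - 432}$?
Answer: $- \frac{1}{445} \approx -0.0022472$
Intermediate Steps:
$\frac{1}{m{\left(-2,10 \right)} - 432} = \frac{1}{\frac{26}{-2} - 432} = \frac{1}{26 \left(- \frac{1}{2}\right) - 432} = \frac{1}{-13 - 432} = \frac{1}{-445} = - \frac{1}{445}$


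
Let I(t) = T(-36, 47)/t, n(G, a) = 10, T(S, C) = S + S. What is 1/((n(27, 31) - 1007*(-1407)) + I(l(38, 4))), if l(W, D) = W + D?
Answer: 7/9918001 ≈ 7.0579e-7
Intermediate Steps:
T(S, C) = 2*S
l(W, D) = D + W
I(t) = -72/t (I(t) = (2*(-36))/t = -72/t)
1/((n(27, 31) - 1007*(-1407)) + I(l(38, 4))) = 1/((10 - 1007*(-1407)) - 72/(4 + 38)) = 1/((10 + 1416849) - 72/42) = 1/(1416859 - 72*1/42) = 1/(1416859 - 12/7) = 1/(9918001/7) = 7/9918001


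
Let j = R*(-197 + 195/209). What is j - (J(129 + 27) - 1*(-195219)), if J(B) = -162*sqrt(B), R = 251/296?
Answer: -6043656847/30932 + 324*sqrt(39) ≈ -1.9336e+5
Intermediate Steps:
R = 251/296 (R = 251*(1/296) = 251/296 ≈ 0.84797)
j = -5142739/30932 (j = 251*(-197 + 195/209)/296 = (251/296)*(-40978/209) = -5142739/30932 ≈ -166.26)
j - (J(129 + 27) - 1*(-195219)) = -5142739/30932 - (-162*sqrt(129 + 27) - 1*(-195219)) = -5142739/30932 - (-324*sqrt(39) + 195219) = -5142739/30932 - (195219 - 324*sqrt(39)) = -5142739/30932 + (-195219 + 324*sqrt(39)) = -6043656847/30932 + 324*sqrt(39)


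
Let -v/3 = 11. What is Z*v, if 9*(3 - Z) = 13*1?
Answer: -154/3 ≈ -51.333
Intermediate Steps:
Z = 14/9 (Z = 3 - 13/9 = 14/9 ≈ 1.5556)
v = -33 (v = -3*11 = -33)
Z*v = (14/9)*(-33) = -154/3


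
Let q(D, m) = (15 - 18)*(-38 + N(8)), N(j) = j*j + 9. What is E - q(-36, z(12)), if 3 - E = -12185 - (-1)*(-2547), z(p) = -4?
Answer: 14840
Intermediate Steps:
N(j) = 9 + j² (N(j) = j² + 9 = 9 + j²)
q(D, m) = -105 (q(D, m) = (15 - 18)*(-38 + (9 + 8²)) = -3*(-38 + (9 + 64)) = -3*(-38 + 73) = -3*35 = -105)
E = 14735 (E = 3 - (-12185 - (-1)*(-2547)) = 3 - (-12185 - 1*2547) = 3 - (-12185 - 2547) = 3 - 1*(-14732) = 3 + 14732 = 14735)
E - q(-36, z(12)) = 14735 - 1*(-105) = 14735 + 105 = 14840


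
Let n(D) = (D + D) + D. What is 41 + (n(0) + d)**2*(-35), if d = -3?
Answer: -274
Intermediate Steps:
n(D) = 3*D (n(D) = 2*D + D = 3*D)
41 + (n(0) + d)**2*(-35) = 41 + (3*0 - 3)**2*(-35) = 41 + (0 - 3)**2*(-35) = 41 + (-3)**2*(-35) = 41 + 9*(-35) = 41 - 315 = -274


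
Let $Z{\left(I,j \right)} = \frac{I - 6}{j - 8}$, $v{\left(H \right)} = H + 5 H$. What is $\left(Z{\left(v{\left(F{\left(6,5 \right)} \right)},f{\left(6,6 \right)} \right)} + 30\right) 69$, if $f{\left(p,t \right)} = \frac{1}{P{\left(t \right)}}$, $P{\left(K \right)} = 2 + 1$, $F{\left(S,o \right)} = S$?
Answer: $1800$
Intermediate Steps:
$P{\left(K \right)} = 3$
$v{\left(H \right)} = 6 H$
$f{\left(p,t \right)} = \frac{1}{3}$
$Z{\left(I,j \right)} = \frac{-6 + I}{-8 + j}$
$\left(Z{\left(v{\left(F{\left(6,5 \right)} \right)},f{\left(6,6 \right)} \right)} + 30\right) 69 = \left(\frac{-6 + 6 \cdot 6}{-8 + \frac{1}{3}} + 30\right) 69 = \left(\frac{-6 + 36}{- \frac{23}{3}} + 30\right) 69 = \left(\left(- \frac{3}{23}\right) 30 + 30\right) 69 = \left(- \frac{90}{23} + 30\right) 69 = \frac{600}{23} \cdot 69 = 1800$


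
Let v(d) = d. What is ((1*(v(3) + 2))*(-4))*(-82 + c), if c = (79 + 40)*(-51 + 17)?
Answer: 82560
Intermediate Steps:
c = -4046 (c = 119*(-34) = -4046)
((1*(v(3) + 2))*(-4))*(-82 + c) = ((1*(3 + 2))*(-4))*(-82 - 4046) = ((1*5)*(-4))*(-4128) = (5*(-4))*(-4128) = -20*(-4128) = 82560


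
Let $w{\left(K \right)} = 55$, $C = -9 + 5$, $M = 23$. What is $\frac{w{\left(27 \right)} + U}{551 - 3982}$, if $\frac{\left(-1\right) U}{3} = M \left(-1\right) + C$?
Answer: $- \frac{136}{3431} \approx -0.039639$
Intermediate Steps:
$C = -4$
$U = 81$ ($U = - 3 \left(23 \left(-1\right) - 4\right) = - 3 \left(-23 - 4\right) = \left(-3\right) \left(-27\right) = 81$)
$\frac{w{\left(27 \right)} + U}{551 - 3982} = \frac{55 + 81}{551 - 3982} = \frac{136}{-3431} = 136 \left(- \frac{1}{3431}\right) = - \frac{136}{3431}$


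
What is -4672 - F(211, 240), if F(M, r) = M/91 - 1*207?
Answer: -406526/91 ≈ -4467.3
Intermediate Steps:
F(M, r) = -207 + M/91 (F(M, r) = M*(1/91) - 207 = M/91 - 207 = -207 + M/91)
-4672 - F(211, 240) = -4672 - (-207 + (1/91)*211) = -4672 - (-207 + 211/91) = -4672 - 1*(-18626/91) = -4672 + 18626/91 = -406526/91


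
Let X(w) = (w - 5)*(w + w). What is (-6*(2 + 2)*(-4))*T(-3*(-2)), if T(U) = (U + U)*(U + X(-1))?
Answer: 20736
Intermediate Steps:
X(w) = 2*w*(-5 + w) (X(w) = (-5 + w)*(2*w) = 2*w*(-5 + w))
T(U) = 2*U*(12 + U) (T(U) = (U + U)*(U + 2*(-1)*(-5 - 1)) = (2*U)*(U + 2*(-1)*(-6)) = (2*U)*(U + 12) = (2*U)*(12 + U) = 2*U*(12 + U))
(-6*(2 + 2)*(-4))*T(-3*(-2)) = (-6*(2 + 2)*(-4))*(2*(-3*(-2))*(12 - 3*(-2))) = (-24*(-4))*(2*6*(12 + 6)) = (-6*(-16))*(2*6*18) = 96*216 = 20736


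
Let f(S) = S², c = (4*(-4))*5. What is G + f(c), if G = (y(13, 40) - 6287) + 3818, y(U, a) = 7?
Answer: 3938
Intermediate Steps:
c = -80 (c = -16*5 = -80)
G = -2462 (G = (7 - 6287) + 3818 = -6280 + 3818 = -2462)
G + f(c) = -2462 + (-80)² = -2462 + 6400 = 3938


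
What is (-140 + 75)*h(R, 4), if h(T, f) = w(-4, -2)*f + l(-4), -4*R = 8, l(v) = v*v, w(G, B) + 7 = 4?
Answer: -260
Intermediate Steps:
w(G, B) = -3 (w(G, B) = -7 + 4 = -3)
l(v) = v**2
R = -2 (R = -1/4*8 = -2)
h(T, f) = 16 - 3*f (h(T, f) = -3*f + (-4)**2 = -3*f + 16 = 16 - 3*f)
(-140 + 75)*h(R, 4) = (-140 + 75)*(16 - 3*4) = -65*(16 - 12) = -65*4 = -260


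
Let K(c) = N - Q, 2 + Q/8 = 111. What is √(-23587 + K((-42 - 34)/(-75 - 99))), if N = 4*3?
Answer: I*√24447 ≈ 156.36*I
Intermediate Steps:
Q = 872 (Q = -16 + 8*111 = -16 + 888 = 872)
N = 12
K(c) = -860 (K(c) = 12 - 1*872 = 12 - 872 = -860)
√(-23587 + K((-42 - 34)/(-75 - 99))) = √(-23587 - 860) = √(-24447) = I*√24447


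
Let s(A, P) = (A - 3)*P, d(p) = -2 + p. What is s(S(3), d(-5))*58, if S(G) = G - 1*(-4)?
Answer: -1624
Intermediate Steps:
S(G) = 4 + G (S(G) = G + 4 = 4 + G)
s(A, P) = P*(-3 + A) (s(A, P) = (-3 + A)*P = P*(-3 + A))
s(S(3), d(-5))*58 = ((-2 - 5)*(-3 + (4 + 3)))*58 = -7*(-3 + 7)*58 = -7*4*58 = -28*58 = -1624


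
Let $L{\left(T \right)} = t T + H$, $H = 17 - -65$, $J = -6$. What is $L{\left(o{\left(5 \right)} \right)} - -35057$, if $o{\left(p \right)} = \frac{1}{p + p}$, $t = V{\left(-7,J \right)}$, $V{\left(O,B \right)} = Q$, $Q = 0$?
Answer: $35139$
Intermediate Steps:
$V{\left(O,B \right)} = 0$
$t = 0$
$o{\left(p \right)} = \frac{1}{2 p}$
$H = 82$ ($H = 17 + 65 = 82$)
$L{\left(T \right)} = 82$ ($L{\left(T \right)} = 0 T + 82 = 0 + 82 = 82$)
$L{\left(o{\left(5 \right)} \right)} - -35057 = 82 - -35057 = 82 + 35057 = 35139$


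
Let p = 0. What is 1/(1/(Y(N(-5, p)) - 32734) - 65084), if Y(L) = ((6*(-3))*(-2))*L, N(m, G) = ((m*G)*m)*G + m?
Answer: -32914/2142174777 ≈ -1.5365e-5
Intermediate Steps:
N(m, G) = m + G²*m² (N(m, G) = ((G*m)*m)*G + m = (G*m²)*G + m = G²*m² + m = m + G²*m²)
Y(L) = 36*L (Y(L) = (-18*(-2))*L = 36*L)
1/(1/(Y(N(-5, p)) - 32734) - 65084) = 1/(1/(36*(-5*(1 - 5*0²)) - 32734) - 65084) = 1/(1/(36*(-5*(1 - 5*0)) - 32734) - 65084) = 1/(1/(36*(-5*(1 + 0)) - 32734) - 65084) = 1/(1/(36*(-5*1) - 32734) - 65084) = 1/(1/(36*(-5) - 32734) - 65084) = 1/(1/(-180 - 32734) - 65084) = 1/(1/(-32914) - 65084) = 1/(-1/32914 - 65084) = 1/(-2142174777/32914) = -32914/2142174777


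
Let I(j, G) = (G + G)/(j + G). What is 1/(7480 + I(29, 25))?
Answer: 27/201985 ≈ 0.00013367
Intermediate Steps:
I(j, G) = 2*G/(G + j) (I(j, G) = (2*G)/(G + j) = 2*G/(G + j))
1/(7480 + I(29, 25)) = 1/(7480 + 2*25/(25 + 29)) = 1/(7480 + 2*25/54) = 1/(7480 + 2*25*(1/54)) = 1/(7480 + 25/27) = 1/(201985/27) = 27/201985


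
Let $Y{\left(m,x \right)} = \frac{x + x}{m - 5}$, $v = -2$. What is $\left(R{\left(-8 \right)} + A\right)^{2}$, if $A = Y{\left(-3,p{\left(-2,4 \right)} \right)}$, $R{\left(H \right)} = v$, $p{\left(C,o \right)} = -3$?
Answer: $\frac{25}{16} \approx 1.5625$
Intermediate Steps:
$R{\left(H \right)} = -2$
$Y{\left(m,x \right)} = \frac{2 x}{-5 + m}$
$A = \frac{3}{4}$ ($A = 2 \left(-3\right) \frac{1}{-5 - 3} = 2 \left(-3\right) \frac{1}{-8} = 2 \left(-3\right) \left(- \frac{1}{8}\right) = \frac{3}{4} \approx 0.75$)
$\left(R{\left(-8 \right)} + A\right)^{2} = \left(-2 + \frac{3}{4}\right)^{2} = \left(- \frac{5}{4}\right)^{2} = \frac{25}{16}$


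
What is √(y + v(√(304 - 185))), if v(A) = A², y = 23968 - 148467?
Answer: 6*I*√3455 ≈ 352.68*I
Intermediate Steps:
y = -124499
√(y + v(√(304 - 185))) = √(-124499 + (√(304 - 185))²) = √(-124499 + (√119)²) = √(-124499 + 119) = √(-124380) = 6*I*√3455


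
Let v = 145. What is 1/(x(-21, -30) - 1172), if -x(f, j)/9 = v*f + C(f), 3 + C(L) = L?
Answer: 1/26449 ≈ 3.7809e-5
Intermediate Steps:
C(L) = -3 + L
x(f, j) = 27 - 1314*f (x(f, j) = -9*(145*f + (-3 + f)) = -9*(-3 + 146*f) = 27 - 1314*f)
1/(x(-21, -30) - 1172) = 1/((27 - 1314*(-21)) - 1172) = 1/((27 + 27594) - 1172) = 1/(27621 - 1172) = 1/26449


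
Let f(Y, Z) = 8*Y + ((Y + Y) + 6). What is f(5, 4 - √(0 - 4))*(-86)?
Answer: -4816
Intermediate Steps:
f(Y, Z) = 6 + 10*Y (f(Y, Z) = 8*Y + (2*Y + 6) = 8*Y + (6 + 2*Y) = 6 + 10*Y)
f(5, 4 - √(0 - 4))*(-86) = (6 + 10*5)*(-86) = (6 + 50)*(-86) = 56*(-86) = -4816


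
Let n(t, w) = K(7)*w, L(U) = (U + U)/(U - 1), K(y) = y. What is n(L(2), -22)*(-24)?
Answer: 3696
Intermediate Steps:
L(U) = 2*U/(-1 + U) (L(U) = (2*U)/(-1 + U) = 2*U/(-1 + U))
n(t, w) = 7*w
n(L(2), -22)*(-24) = (7*(-22))*(-24) = -154*(-24) = 3696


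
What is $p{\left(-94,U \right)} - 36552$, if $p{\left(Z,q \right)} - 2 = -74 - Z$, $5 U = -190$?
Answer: $-36530$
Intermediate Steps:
$U = -38$ ($U = \frac{1}{5} \left(-190\right) = -38$)
$p{\left(Z,q \right)} = -72 - Z$ ($p{\left(Z,q \right)} = 2 - \left(74 + Z\right) = -72 - Z$)
$p{\left(-94,U \right)} - 36552 = \left(-72 - -94\right) - 36552 = \left(-72 + 94\right) - 36552 = 22 - 36552 = -36530$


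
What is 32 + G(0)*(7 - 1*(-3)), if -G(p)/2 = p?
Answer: 32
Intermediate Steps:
G(p) = -2*p
32 + G(0)*(7 - 1*(-3)) = 32 + (-2*0)*(7 - 1*(-3)) = 32 + 0*(7 + 3) = 32 + 0*10 = 32 + 0 = 32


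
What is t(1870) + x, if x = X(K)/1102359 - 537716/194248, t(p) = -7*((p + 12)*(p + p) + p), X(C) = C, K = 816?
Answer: -879433517193666573/17844252586 ≈ -4.9284e+7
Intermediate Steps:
t(p) = -7*p - 14*p*(12 + p) (t(p) = -7*((12 + p)*(2*p) + p) = -7*(2*p*(12 + p) + p) = -7*(p + 2*p*(12 + p)) = -7*p - 14*p*(12 + p))
x = -49383130473/17844252586 (x = 816/1102359 - 537716/194248 = 816*(1/1102359) - 537716*1/194248 = 272/367453 - 134429/48562 = -49383130473/17844252586 ≈ -2.7675)
t(1870) + x = -7*1870*(25 + 2*1870) - 49383130473/17844252586 = -7*1870*(25 + 3740) - 49383130473/17844252586 = -7*1870*3765 - 49383130473/17844252586 = -49283850 - 49383130473/17844252586 = -879433517193666573/17844252586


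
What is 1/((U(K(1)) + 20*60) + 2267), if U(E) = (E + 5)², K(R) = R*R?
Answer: 1/3503 ≈ 0.00028547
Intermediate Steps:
K(R) = R²
U(E) = (5 + E)²
1/((U(K(1)) + 20*60) + 2267) = 1/(((5 + 1²)² + 20*60) + 2267) = 1/(((5 + 1)² + 1200) + 2267) = 1/((6² + 1200) + 2267) = 1/((36 + 1200) + 2267) = 1/(1236 + 2267) = 1/3503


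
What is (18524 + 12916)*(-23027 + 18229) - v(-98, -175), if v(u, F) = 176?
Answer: -150849296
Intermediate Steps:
(18524 + 12916)*(-23027 + 18229) - v(-98, -175) = (18524 + 12916)*(-23027 + 18229) - 1*176 = 31440*(-4798) - 176 = -150849120 - 176 = -150849296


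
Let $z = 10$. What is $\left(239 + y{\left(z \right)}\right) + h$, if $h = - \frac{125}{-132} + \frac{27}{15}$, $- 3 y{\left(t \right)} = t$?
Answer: $\frac{52451}{220} \approx 238.41$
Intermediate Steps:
$y{\left(t \right)} = - \frac{t}{3}$
$h = \frac{1813}{660}$ ($h = \left(-125\right) \left(- \frac{1}{132}\right) + 27 \cdot \frac{1}{15} = \frac{125}{132} + \frac{9}{5} = \frac{1813}{660} \approx 2.747$)
$\left(239 + y{\left(z \right)}\right) + h = \left(239 - \frac{10}{3}\right) + \frac{1813}{660} = \frac{707}{3} + \frac{1813}{660} = \frac{52451}{220}$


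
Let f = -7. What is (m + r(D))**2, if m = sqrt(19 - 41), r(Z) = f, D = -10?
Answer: (7 - I*sqrt(22))**2 ≈ 27.0 - 65.666*I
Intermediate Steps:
r(Z) = -7
m = I*sqrt(22) (m = sqrt(-22) = I*sqrt(22) ≈ 4.6904*I)
(m + r(D))**2 = (I*sqrt(22) - 7)**2 = (-7 + I*sqrt(22))**2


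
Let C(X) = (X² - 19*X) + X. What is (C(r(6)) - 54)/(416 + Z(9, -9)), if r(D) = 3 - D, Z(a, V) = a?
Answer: 9/425 ≈ 0.021176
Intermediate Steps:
C(X) = X² - 18*X
(C(r(6)) - 54)/(416 + Z(9, -9)) = ((3 - 1*6)*(-18 + (3 - 1*6)) - 54)/(416 + 9) = ((3 - 6)*(-18 + (3 - 6)) - 54)/425 = (-3*(-18 - 3) - 54)*(1/425) = (-3*(-21) - 54)*(1/425) = (63 - 54)*(1/425) = 9*(1/425) = 9/425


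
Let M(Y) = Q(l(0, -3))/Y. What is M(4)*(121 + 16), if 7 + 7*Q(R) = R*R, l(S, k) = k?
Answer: 137/14 ≈ 9.7857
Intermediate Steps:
Q(R) = -1 + R²/7 (Q(R) = -1 + (R*R)/7 = -1 + R²/7)
M(Y) = 2/(7*Y) (M(Y) = (-1 + (⅐)*(-3)²)/Y = (-1 + (⅐)*9)/Y = (-1 + 9/7)/Y = 2/(7*Y))
M(4)*(121 + 16) = ((2/7)/4)*(121 + 16) = ((2/7)*(¼))*137 = (1/14)*137 = 137/14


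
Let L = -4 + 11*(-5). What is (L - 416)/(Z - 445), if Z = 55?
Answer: 95/78 ≈ 1.2179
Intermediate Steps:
L = -59 (L = -4 - 55 = -59)
(L - 416)/(Z - 445) = (-59 - 416)/(55 - 445) = -475/(-390) = -475*(-1/390) = 95/78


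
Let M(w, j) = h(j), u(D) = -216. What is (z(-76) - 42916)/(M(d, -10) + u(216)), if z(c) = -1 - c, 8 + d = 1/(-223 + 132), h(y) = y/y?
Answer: 42841/215 ≈ 199.26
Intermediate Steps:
h(y) = 1
d = -729/91 (d = -8 + 1/(-223 + 132) = -8 + 1/(-91) = -8 - 1/91 = -729/91 ≈ -8.0110)
M(w, j) = 1
(z(-76) - 42916)/(M(d, -10) + u(216)) = ((-1 - 1*(-76)) - 42916)/(1 - 216) = ((-1 + 76) - 42916)/(-215) = (75 - 42916)*(-1/215) = -42841*(-1/215) = 42841/215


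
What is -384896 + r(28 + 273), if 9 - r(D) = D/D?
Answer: -384888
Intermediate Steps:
r(D) = 8 (r(D) = 9 - D/D = 9 - 1*1 = 9 - 1 = 8)
-384896 + r(28 + 273) = -384896 + 8 = -384888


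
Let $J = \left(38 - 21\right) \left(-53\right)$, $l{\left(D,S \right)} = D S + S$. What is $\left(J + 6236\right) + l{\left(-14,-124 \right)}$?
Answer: $6947$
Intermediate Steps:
$l{\left(D,S \right)} = S + D S$
$J = -901$ ($J = 17 \left(-53\right) = -901$)
$\left(J + 6236\right) + l{\left(-14,-124 \right)} = \left(-901 + 6236\right) - 124 \left(1 - 14\right) = 5335 - -1612 = 5335 + 1612 = 6947$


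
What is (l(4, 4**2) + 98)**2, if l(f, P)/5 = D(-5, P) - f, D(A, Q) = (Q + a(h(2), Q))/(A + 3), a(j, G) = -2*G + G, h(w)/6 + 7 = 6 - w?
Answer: 6084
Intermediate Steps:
h(w) = -6 - 6*w (h(w) = -42 + 6*(6 - w) = -42 + (36 - 6*w) = -6 - 6*w)
a(j, G) = -G
D(A, Q) = 0 (D(A, Q) = (Q - Q)/(A + 3) = 0/(3 + A) = 0)
l(f, P) = -5*f (l(f, P) = 5*(0 - f) = 5*(-f) = -5*f)
(l(4, 4**2) + 98)**2 = (-5*4 + 98)**2 = (-20 + 98)**2 = 78**2 = 6084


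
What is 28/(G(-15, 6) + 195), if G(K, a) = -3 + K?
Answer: 28/177 ≈ 0.15819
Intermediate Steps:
28/(G(-15, 6) + 195) = 28/((-3 - 15) + 195) = 28/(-18 + 195) = 28/177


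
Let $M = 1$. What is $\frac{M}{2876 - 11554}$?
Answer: $- \frac{1}{8678} \approx -0.00011523$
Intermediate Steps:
$\frac{M}{2876 - 11554} = 1 \frac{1}{2876 - 11554} = 1 \frac{1}{-8678} = 1 \left(- \frac{1}{8678}\right) = - \frac{1}{8678}$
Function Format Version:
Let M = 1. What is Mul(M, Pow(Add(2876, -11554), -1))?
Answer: Rational(-1, 8678) ≈ -0.00011523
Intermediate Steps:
Mul(M, Pow(Add(2876, -11554), -1)) = Mul(1, Pow(Add(2876, -11554), -1)) = Mul(1, Pow(-8678, -1)) = Mul(1, Rational(-1, 8678)) = Rational(-1, 8678)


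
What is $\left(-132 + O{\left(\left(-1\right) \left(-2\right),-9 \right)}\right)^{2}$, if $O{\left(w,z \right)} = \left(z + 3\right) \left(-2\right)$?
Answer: $14400$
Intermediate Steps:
$O{\left(w,z \right)} = -6 - 2 z$ ($O{\left(w,z \right)} = \left(3 + z\right) \left(-2\right) = -6 - 2 z$)
$\left(-132 + O{\left(\left(-1\right) \left(-2\right),-9 \right)}\right)^{2} = \left(-132 - -12\right)^{2} = \left(-132 + \left(-6 + 18\right)\right)^{2} = \left(-132 + 12\right)^{2} = \left(-120\right)^{2} = 14400$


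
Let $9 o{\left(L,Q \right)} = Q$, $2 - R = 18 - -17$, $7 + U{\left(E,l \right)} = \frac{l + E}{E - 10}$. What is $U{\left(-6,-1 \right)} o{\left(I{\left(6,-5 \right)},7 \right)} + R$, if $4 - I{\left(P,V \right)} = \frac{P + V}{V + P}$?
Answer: $- \frac{1829}{48} \approx -38.104$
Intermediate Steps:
$U{\left(E,l \right)} = -7 + \frac{E + l}{-10 + E}$ ($U{\left(E,l \right)} = -7 + \frac{l + E}{E - 10} = -7 + \frac{E + l}{-10 + E}$)
$I{\left(P,V \right)} = 3$ ($I{\left(P,V \right)} = 4 - \frac{P + V}{V + P} = 4 - \frac{P + V}{P + V} = 4 - 1 = 3$)
$R = -33$ ($R = 2 - \left(18 - -17\right) = 2 - \left(18 + 17\right) = 2 - 35 = -33$)
$o{\left(L,Q \right)} = \frac{Q}{9}$
$U{\left(-6,-1 \right)} o{\left(I{\left(6,-5 \right)},7 \right)} + R = \frac{70 - 1 - -36}{-10 - 6} \cdot \frac{1}{9} \cdot 7 - 33 = \frac{70 - 1 + 36}{-16} \cdot \frac{7}{9} - 33 = \left(- \frac{1}{16}\right) 105 \cdot \frac{7}{9} - 33 = \left(- \frac{105}{16}\right) \frac{7}{9} - 33 = - \frac{245}{48} - 33 = - \frac{1829}{48}$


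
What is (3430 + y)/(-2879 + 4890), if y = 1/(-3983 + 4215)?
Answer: 795761/466552 ≈ 1.7056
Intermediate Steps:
y = 1/232 ≈ 0.0043103
(3430 + y)/(-2879 + 4890) = (3430 + 1/232)/(-2879 + 4890) = (795761/232)/2011 = (795761/232)*(1/2011) = 795761/466552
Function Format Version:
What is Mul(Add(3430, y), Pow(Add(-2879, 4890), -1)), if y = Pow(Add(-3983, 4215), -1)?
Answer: Rational(795761, 466552) ≈ 1.7056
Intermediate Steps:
y = Rational(1, 232) (y = Pow(232, -1) = Rational(1, 232) ≈ 0.0043103)
Mul(Add(3430, y), Pow(Add(-2879, 4890), -1)) = Mul(Add(3430, Rational(1, 232)), Pow(Add(-2879, 4890), -1)) = Mul(Rational(795761, 232), Pow(2011, -1)) = Mul(Rational(795761, 232), Rational(1, 2011)) = Rational(795761, 466552)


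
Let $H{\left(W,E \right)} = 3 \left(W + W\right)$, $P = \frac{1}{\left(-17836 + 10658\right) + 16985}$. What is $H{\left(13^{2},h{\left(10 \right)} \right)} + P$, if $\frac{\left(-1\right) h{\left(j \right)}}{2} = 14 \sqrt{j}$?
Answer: $\frac{9944299}{9807} \approx 1014.0$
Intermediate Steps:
$h{\left(j \right)} = - 28 \sqrt{j}$ ($h{\left(j \right)} = - 2 \cdot 14 \sqrt{j} = - 28 \sqrt{j}$)
$P = \frac{1}{9807}$ ($P = \frac{1}{-7178 + 16985} = \frac{1}{9807} \approx 0.00010197$)
$H{\left(W,E \right)} = 6 W$ ($H{\left(W,E \right)} = 3 \cdot 2 W = 6 W$)
$H{\left(13^{2},h{\left(10 \right)} \right)} + P = 6 \cdot 13^{2} + \frac{1}{9807} = 6 \cdot 169 + \frac{1}{9807} = 1014 + \frac{1}{9807} = \frac{9944299}{9807}$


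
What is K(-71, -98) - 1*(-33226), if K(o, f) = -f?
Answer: 33324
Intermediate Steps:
K(-71, -98) - 1*(-33226) = -1*(-98) - 1*(-33226) = 98 + 33226 = 33324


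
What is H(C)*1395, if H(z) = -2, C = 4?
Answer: -2790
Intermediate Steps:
H(C)*1395 = -2*1395 = -2790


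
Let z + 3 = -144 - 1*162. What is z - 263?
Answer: -572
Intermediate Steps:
z = -309 (z = -3 + (-144 - 1*162) = -3 + (-144 - 162) = -3 - 306 = -309)
z - 263 = -309 - 263 = -572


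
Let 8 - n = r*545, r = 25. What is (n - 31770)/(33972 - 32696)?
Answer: -45387/1276 ≈ -35.570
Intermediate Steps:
n = -13617 (n = 8 - 25*545 = 8 - 1*13625 = 8 - 13625 = -13617)
(n - 31770)/(33972 - 32696) = (-13617 - 31770)/(33972 - 32696) = -45387/1276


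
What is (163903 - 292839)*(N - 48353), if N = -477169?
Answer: 67758704592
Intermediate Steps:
(163903 - 292839)*(N - 48353) = (163903 - 292839)*(-477169 - 48353) = -128936*(-525522) = 67758704592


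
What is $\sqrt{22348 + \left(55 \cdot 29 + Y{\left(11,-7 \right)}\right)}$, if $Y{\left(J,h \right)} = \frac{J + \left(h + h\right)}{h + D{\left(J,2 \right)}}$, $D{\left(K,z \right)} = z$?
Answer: $\frac{9 \sqrt{7390}}{5} \approx 154.74$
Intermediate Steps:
$Y{\left(J,h \right)} = \frac{J + 2 h}{2 + h}$ ($Y{\left(J,h \right)} = \frac{J + \left(h + h\right)}{h + 2} = \frac{J + 2 h}{2 + h}$)
$\sqrt{22348 + \left(55 \cdot 29 + Y{\left(11,-7 \right)}\right)} = \sqrt{22348 + \left(55 \cdot 29 + \frac{11 + 2 \left(-7\right)}{2 - 7}\right)} = \sqrt{22348 + \left(1595 + \frac{11 - 14}{-5}\right)} = \sqrt{22348 + \left(1595 - - \frac{3}{5}\right)} = \sqrt{22348 + \left(1595 + \frac{3}{5}\right)} = \sqrt{22348 + \frac{7978}{5}} = \sqrt{\frac{119718}{5}} = \frac{9 \sqrt{7390}}{5}$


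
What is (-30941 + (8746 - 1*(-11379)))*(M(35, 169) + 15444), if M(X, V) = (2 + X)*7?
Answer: -169843648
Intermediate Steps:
M(X, V) = 14 + 7*X
(-30941 + (8746 - 1*(-11379)))*(M(35, 169) + 15444) = (-30941 + (8746 - 1*(-11379)))*((14 + 7*35) + 15444) = (-30941 + (8746 + 11379))*((14 + 245) + 15444) = (-30941 + 20125)*(259 + 15444) = -10816*15703 = -169843648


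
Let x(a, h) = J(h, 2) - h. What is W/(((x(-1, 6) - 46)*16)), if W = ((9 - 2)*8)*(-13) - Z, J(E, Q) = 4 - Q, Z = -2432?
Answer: -213/100 ≈ -2.1300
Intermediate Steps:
x(a, h) = 2 - h (x(a, h) = (4 - 1*2) - h = (4 - 2) - h = 2 - h)
W = 1704 (W = ((9 - 2)*8)*(-13) - 1*(-2432) = (7*8)*(-13) + 2432 = 56*(-13) + 2432 = -728 + 2432 = 1704)
W/(((x(-1, 6) - 46)*16)) = 1704/((((2 - 1*6) - 46)*16)) = 1704/((((2 - 6) - 46)*16)) = 1704/(((-4 - 46)*16)) = 1704/((-50*16)) = 1704/(-800) = 1704*(-1/800) = -213/100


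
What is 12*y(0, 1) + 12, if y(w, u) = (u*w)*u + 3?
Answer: 48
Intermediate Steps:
y(w, u) = 3 + w*u² (y(w, u) = w*u² + 3 = 3 + w*u²)
12*y(0, 1) + 12 = 12*(3 + 0*1²) + 12 = 12*(3 + 0*1) + 12 = 12*(3 + 0) + 12 = 12*3 + 12 = 36 + 12 = 48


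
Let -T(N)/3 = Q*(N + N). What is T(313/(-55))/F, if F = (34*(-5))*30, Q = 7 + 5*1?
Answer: -1878/23375 ≈ -0.080342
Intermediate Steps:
Q = 12 (Q = 7 + 5 = 12)
T(N) = -72*N (T(N) = -36*(N + N) = -36*2*N = -72*N)
F = -5100 (F = -170*30 = -5100)
T(313/(-55))/F = -22536/(-55)/(-5100) = -22536*(-1)/55*(-1/5100) = -72*(-313/55)*(-1/5100) = (22536/55)*(-1/5100) = -1878/23375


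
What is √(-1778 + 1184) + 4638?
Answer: 4638 + 3*I*√66 ≈ 4638.0 + 24.372*I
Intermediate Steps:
√(-1778 + 1184) + 4638 = √(-594) + 4638 = 3*I*√66 + 4638 = 4638 + 3*I*√66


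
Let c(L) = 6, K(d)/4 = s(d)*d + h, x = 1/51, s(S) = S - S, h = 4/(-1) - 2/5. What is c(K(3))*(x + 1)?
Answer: 104/17 ≈ 6.1176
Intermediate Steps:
h = -22/5 (h = 4*(-1) - 2*⅕ = -4 - ⅖ = -22/5 ≈ -4.4000)
s(S) = 0
x = 1/51 ≈ 0.019608
K(d) = -88/5 (K(d) = 4*(0*d - 22/5) = 4*(0 - 22/5) = 4*(-22/5) = -88/5)
c(K(3))*(x + 1) = 6*(1/51 + 1) = 6*(52/51) = 104/17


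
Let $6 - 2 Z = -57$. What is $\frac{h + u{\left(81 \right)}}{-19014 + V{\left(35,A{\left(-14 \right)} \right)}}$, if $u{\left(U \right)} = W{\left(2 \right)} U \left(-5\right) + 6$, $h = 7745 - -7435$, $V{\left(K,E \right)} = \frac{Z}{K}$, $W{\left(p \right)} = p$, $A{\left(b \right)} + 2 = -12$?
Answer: $- \frac{47920}{63377} \approx -0.75611$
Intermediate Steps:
$Z = \frac{63}{2}$ ($Z = 3 - - \frac{57}{2} = 3 + \frac{57}{2} = \frac{63}{2} \approx 31.5$)
$A{\left(b \right)} = -14$ ($A{\left(b \right)} = -2 - 12 = -14$)
$V{\left(K,E \right)} = \frac{63}{2 K}$
$h = 15180$ ($h = 7745 + 7435 = 15180$)
$u{\left(U \right)} = 6 - 10 U$ ($u{\left(U \right)} = 2 U \left(-5\right) + 6 = 2 \left(- 5 U\right) + 6 = - 10 U + 6 = 6 - 10 U$)
$\frac{h + u{\left(81 \right)}}{-19014 + V{\left(35,A{\left(-14 \right)} \right)}} = \frac{15180 + \left(6 - 810\right)}{-19014 + \frac{63}{2 \cdot 35}} = \frac{15180 + \left(6 - 810\right)}{-19014 + \frac{63}{2} \cdot \frac{1}{35}} = \frac{15180 - 804}{-19014 + \frac{9}{10}} = \frac{14376}{- \frac{190131}{10}} = 14376 \left(- \frac{10}{190131}\right) = - \frac{47920}{63377}$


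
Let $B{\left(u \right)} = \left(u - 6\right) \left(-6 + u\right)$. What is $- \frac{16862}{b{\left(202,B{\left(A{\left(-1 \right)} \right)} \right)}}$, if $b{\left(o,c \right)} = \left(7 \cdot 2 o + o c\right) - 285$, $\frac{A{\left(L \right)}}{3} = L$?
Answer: $- \frac{16862}{18905} \approx -0.89193$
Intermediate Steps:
$A{\left(L \right)} = 3 L$
$B{\left(u \right)} = \left(-6 + u\right)^{2}$ ($B{\left(u \right)} = \left(-6 + u\right) \left(-6 + u\right) = \left(-6 + u\right)^{2}$)
$b{\left(o,c \right)} = -285 + 14 o + c o$ ($b{\left(o,c \right)} = \left(14 o + c o\right) - 285 = -285 + 14 o + c o$)
$- \frac{16862}{b{\left(202,B{\left(A{\left(-1 \right)} \right)} \right)}} = - \frac{16862}{-285 + 14 \cdot 202 + \left(-6 + 3 \left(-1\right)\right)^{2} \cdot 202} = - \frac{16862}{-285 + 2828 + \left(-6 - 3\right)^{2} \cdot 202} = - \frac{16862}{-285 + 2828 + \left(-9\right)^{2} \cdot 202} = - \frac{16862}{-285 + 2828 + 81 \cdot 202} = - \frac{16862}{-285 + 2828 + 16362} = - \frac{16862}{18905}$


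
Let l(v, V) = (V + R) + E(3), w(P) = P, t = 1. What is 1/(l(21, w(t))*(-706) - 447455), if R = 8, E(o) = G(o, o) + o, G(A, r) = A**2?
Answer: -1/462281 ≈ -2.1632e-6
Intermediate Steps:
E(o) = o + o**2 (E(o) = o**2 + o = o + o**2)
l(v, V) = 20 + V (l(v, V) = (V + 8) + 3*(1 + 3) = (8 + V) + 3*4 = (8 + V) + 12 = 20 + V)
1/(l(21, w(t))*(-706) - 447455) = 1/((20 + 1)*(-706) - 447455) = 1/(21*(-706) - 447455) = 1/(-14826 - 447455) = 1/(-462281) = -1/462281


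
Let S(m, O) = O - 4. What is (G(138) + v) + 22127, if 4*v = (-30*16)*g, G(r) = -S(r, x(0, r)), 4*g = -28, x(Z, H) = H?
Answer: 22833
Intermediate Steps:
g = -7 (g = (¼)*(-28) = -7)
S(m, O) = -4 + O
G(r) = 4 - r (G(r) = -(-4 + r) = 4 - r)
v = 840 (v = (-30*16*(-7))/4 = (-480*(-7))/4 = (¼)*3360 = 840)
(G(138) + v) + 22127 = ((4 - 1*138) + 840) + 22127 = ((4 - 138) + 840) + 22127 = (-134 + 840) + 22127 = 706 + 22127 = 22833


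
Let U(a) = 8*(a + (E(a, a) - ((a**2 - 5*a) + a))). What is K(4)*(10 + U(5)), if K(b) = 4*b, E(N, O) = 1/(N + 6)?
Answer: 1888/11 ≈ 171.64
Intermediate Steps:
E(N, O) = 1/(6 + N)
U(a) = -8*a**2 + 8/(6 + a) + 40*a (U(a) = 8*(a + (1/(6 + a) - ((a**2 - 5*a) + a))) = 8*(a + (1/(6 + a) - (a**2 - 4*a))) = 8*(a + (1/(6 + a) + (-a**2 + 4*a))) = 8*(a + (1/(6 + a) - a**2 + 4*a)) = 8*(1/(6 + a) - a**2 + 5*a) = -8*a**2 + 8/(6 + a) + 40*a)
K(4)*(10 + U(5)) = (4*4)*(10 + 8*(1 + 5*(5 - 1*5)*(6 + 5))/(6 + 5)) = 16*(10 + 8*(1 + 5*(5 - 5)*11)/11) = 16*(10 + 8*(1/11)*(1 + 5*0*11)) = 16*(10 + 8*(1/11)*(1 + 0)) = 16*(10 + 8*(1/11)*1) = 16*(10 + 8/11) = 16*(118/11) = 1888/11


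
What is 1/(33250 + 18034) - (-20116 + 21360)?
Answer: -63797295/51284 ≈ -1244.0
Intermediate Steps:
1/(33250 + 18034) - (-20116 + 21360) = 1/51284 - 1*1244 = 1/51284 - 1244 = -63797295/51284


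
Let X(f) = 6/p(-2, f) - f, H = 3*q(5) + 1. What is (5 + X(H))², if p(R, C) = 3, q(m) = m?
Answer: 81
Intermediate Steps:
H = 16 (H = 3*5 + 1 = 15 + 1 = 16)
X(f) = 2 - f (X(f) = 6/3 - f = 6*(⅓) - f = 2 - f)
(5 + X(H))² = (5 + (2 - 1*16))² = (5 + (2 - 16))² = (5 - 14)² = (-9)² = 81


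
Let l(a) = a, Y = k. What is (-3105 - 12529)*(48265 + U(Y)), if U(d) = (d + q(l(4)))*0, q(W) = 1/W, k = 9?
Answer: -754575010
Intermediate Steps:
Y = 9
U(d) = 0 (U(d) = (d + 1/4)*0 = (d + ¼)*0 = (¼ + d)*0 = 0)
(-3105 - 12529)*(48265 + U(Y)) = (-3105 - 12529)*(48265 + 0) = -15634*48265 = -754575010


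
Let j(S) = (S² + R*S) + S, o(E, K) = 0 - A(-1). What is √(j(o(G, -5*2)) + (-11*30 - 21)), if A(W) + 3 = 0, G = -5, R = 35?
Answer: 3*I*√26 ≈ 15.297*I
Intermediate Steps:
A(W) = -3 (A(W) = -3 + 0 = -3)
o(E, K) = 3 (o(E, K) = 0 - 1*(-3) = 0 + 3 = 3)
j(S) = S² + 36*S (j(S) = (S² + 35*S) + S = S² + 36*S)
√(j(o(G, -5*2)) + (-11*30 - 21)) = √(3*(36 + 3) + (-11*30 - 21)) = √(3*39 + (-330 - 21)) = √(117 - 351) = √(-234) = 3*I*√26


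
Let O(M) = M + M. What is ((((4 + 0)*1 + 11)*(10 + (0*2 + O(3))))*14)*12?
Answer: 40320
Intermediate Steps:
O(M) = 2*M
((((4 + 0)*1 + 11)*(10 + (0*2 + O(3))))*14)*12 = ((((4 + 0)*1 + 11)*(10 + (0*2 + 2*3)))*14)*12 = (((4*1 + 11)*(10 + (0 + 6)))*14)*12 = (((4 + 11)*(10 + 6))*14)*12 = ((15*16)*14)*12 = (240*14)*12 = 3360*12 = 40320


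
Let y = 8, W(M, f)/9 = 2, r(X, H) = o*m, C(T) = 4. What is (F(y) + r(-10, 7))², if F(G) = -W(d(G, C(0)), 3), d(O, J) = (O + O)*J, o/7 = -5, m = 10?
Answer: 135424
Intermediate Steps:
o = -35 (o = 7*(-5) = -35)
d(O, J) = 2*J*O (d(O, J) = (2*O)*J = 2*J*O)
r(X, H) = -350 (r(X, H) = -35*10 = -350)
W(M, f) = 18 (W(M, f) = 9*2 = 18)
F(G) = -18 (F(G) = -1*18 = -18)
(F(y) + r(-10, 7))² = (-18 - 350)² = (-368)² = 135424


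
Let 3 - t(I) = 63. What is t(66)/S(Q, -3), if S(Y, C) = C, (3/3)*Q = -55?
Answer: 20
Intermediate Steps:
Q = -55
t(I) = -60 (t(I) = 3 - 1*63 = 3 - 63 = -60)
t(66)/S(Q, -3) = -60/(-3) = -60*(-⅓) = 20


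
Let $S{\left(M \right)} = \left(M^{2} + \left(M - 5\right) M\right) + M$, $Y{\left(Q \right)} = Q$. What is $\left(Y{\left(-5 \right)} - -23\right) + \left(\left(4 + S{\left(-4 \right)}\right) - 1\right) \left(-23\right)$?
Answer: $-1155$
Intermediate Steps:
$S{\left(M \right)} = M + M^{2} + M \left(-5 + M\right)$ ($S{\left(M \right)} = \left(M^{2} + \left(-5 + M\right) M\right) + M = \left(M^{2} + M \left(-5 + M\right)\right) + M = M + M^{2} + M \left(-5 + M\right)$)
$\left(Y{\left(-5 \right)} - -23\right) + \left(\left(4 + S{\left(-4 \right)}\right) - 1\right) \left(-23\right) = \left(-5 - -23\right) + \left(\left(4 + 2 \left(-4\right) \left(-2 - 4\right)\right) - 1\right) \left(-23\right) = \left(-5 + 23\right) + \left(\left(4 + 2 \left(-4\right) \left(-6\right)\right) - 1\right) \left(-23\right) = 18 + \left(\left(4 + 48\right) - 1\right) \left(-23\right) = 18 + \left(52 - 1\right) \left(-23\right) = 18 + 51 \left(-23\right) = 18 - 1173 = -1155$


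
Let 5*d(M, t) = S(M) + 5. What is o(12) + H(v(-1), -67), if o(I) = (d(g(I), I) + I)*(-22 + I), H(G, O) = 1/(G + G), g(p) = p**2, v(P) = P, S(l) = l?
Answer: -837/2 ≈ -418.50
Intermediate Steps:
d(M, t) = 1 + M/5 (d(M, t) = (M + 5)/5 = (5 + M)/5 = 1 + M/5)
H(G, O) = 1/(2*G)
o(I) = (-22 + I)*(1 + I + I**2/5) (o(I) = ((1 + I**2/5) + I)*(-22 + I) = (1 + I + I**2/5)*(-22 + I) = (-22 + I)*(1 + I + I**2/5))
o(12) + H(v(-1), -67) = (-22 - 21*12 - 17/5*12**2 + (1/5)*12**3) + (1/2)/(-1) = (-22 - 252 - 17/5*144 + (1/5)*1728) + (1/2)*(-1) = (-22 - 252 - 2448/5 + 1728/5) - 1/2 = -418 - 1/2 = -837/2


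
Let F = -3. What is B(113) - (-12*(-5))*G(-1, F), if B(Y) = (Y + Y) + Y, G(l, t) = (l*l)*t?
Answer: 519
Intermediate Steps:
G(l, t) = t*l² (G(l, t) = l²*t = t*l²)
B(Y) = 3*Y (B(Y) = 2*Y + Y = 3*Y)
B(113) - (-12*(-5))*G(-1, F) = 3*113 - (-12*(-5))*(-3*(-1)²) = 339 - 60*(-3*1) = 339 - 60*(-3) = 339 - 1*(-180) = 339 + 180 = 519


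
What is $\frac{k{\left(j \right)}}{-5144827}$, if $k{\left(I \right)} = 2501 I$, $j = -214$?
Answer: $\frac{535214}{5144827} \approx 0.10403$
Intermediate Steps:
$\frac{k{\left(j \right)}}{-5144827} = \frac{2501 \left(-214\right)}{-5144827} = \left(-535214\right) \left(- \frac{1}{5144827}\right) = \frac{535214}{5144827}$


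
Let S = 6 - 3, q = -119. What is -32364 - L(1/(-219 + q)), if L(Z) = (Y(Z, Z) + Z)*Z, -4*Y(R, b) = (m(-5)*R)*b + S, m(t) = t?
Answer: -4998875431311/154457888 ≈ -32364.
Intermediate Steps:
S = 3
Y(R, b) = -¾ + 5*R*b/4 (Y(R, b) = -((-5*R)*b + 3)/4 = -(-5*R*b + 3)/4 = -(3 - 5*R*b)/4 = -¾ + 5*R*b/4)
L(Z) = Z*(-¾ + Z + 5*Z²/4) (L(Z) = ((-¾ + 5*Z*Z/4) + Z)*Z = ((-¾ + 5*Z²/4) + Z)*Z = (-¾ + Z + 5*Z²/4)*Z = Z*(-¾ + Z + 5*Z²/4))
-32364 - L(1/(-219 + q)) = -32364 - (-3 + 4/(-219 - 119) + 5*(1/(-219 - 119))²)/(4*(-219 - 119)) = -32364 - (-3 + 4/(-338) + 5*(1/(-338))²)/(4*(-338)) = -32364 - (-1)*(-3 + 4*(-1/338) + 5*(-1/338)²)/(4*338) = -32364 - (-1)*(-3 - 2/169 + 5*(1/114244))/(4*338) = -32364 - (-1)*(-3 - 2/169 + 5/114244)/(4*338) = -32364 - (-1)*(-344079)/(4*338*114244) = -32364 - 1*344079/154457888 = -32364 - 344079/154457888 = -4998875431311/154457888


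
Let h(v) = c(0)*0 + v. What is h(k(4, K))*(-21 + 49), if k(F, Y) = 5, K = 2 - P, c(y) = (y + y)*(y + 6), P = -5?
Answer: 140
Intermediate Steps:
c(y) = 2*y*(6 + y) (c(y) = (2*y)*(6 + y) = 2*y*(6 + y))
K = 7 (K = 2 - 1*(-5) = 2 + 5 = 7)
h(v) = v (h(v) = (2*0*(6 + 0))*0 + v = (2*0*6)*0 + v = 0*0 + v = 0 + v = v)
h(k(4, K))*(-21 + 49) = 5*(-21 + 49) = 5*28 = 140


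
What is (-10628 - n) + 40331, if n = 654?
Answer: 29049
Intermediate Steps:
(-10628 - n) + 40331 = (-10628 - 1*654) + 40331 = (-10628 - 654) + 40331 = -11282 + 40331 = 29049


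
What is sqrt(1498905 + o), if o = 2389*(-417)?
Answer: 2*sqrt(125673) ≈ 709.01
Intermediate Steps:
o = -996213
sqrt(1498905 + o) = sqrt(1498905 - 996213) = sqrt(502692) = 2*sqrt(125673)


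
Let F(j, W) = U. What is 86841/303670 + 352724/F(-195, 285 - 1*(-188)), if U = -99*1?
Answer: -107103099821/30063330 ≈ -3562.6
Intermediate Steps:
U = -99
F(j, W) = -99
86841/303670 + 352724/F(-195, 285 - 1*(-188)) = 86841/303670 + 352724/(-99) = 86841*(1/303670) + 352724*(-1/99) = 86841/303670 - 352724/99 = -107103099821/30063330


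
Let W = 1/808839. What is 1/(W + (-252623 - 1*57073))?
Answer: -808839/250494202943 ≈ -3.2290e-6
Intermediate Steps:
W = 1/808839 ≈ 1.2363e-6
1/(W + (-252623 - 1*57073)) = 1/(1/808839 + (-252623 - 1*57073)) = 1/(1/808839 + (-252623 - 57073)) = 1/(1/808839 - 309696) = 1/(-250494202943/808839) = -808839/250494202943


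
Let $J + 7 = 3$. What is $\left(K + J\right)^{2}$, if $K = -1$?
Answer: $25$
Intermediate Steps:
$J = -4$ ($J = -7 + 3 = -4$)
$\left(K + J\right)^{2} = \left(-1 - 4\right)^{2} = \left(-5\right)^{2} = 25$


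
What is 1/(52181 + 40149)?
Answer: 1/92330 ≈ 1.0831e-5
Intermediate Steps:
1/(52181 + 40149) = 1/92330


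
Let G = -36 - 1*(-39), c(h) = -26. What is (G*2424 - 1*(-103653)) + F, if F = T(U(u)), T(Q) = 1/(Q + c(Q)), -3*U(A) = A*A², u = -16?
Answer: 445696653/4018 ≈ 1.1093e+5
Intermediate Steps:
U(A) = -A³/3 (U(A) = -A*A²/3 = -A³/3)
G = 3 (G = -36 + 39 = 3)
T(Q) = 1/(-26 + Q) (T(Q) = 1/(Q - 26) = 1/(-26 + Q))
F = 3/4018 (F = 1/(-26 - ⅓*(-16)³) = 1/(-26 - ⅓*(-4096)) = 1/(-26 + 4096/3) = 1/(4018/3) = 3/4018 ≈ 0.00074664)
(G*2424 - 1*(-103653)) + F = (3*2424 - 1*(-103653)) + 3/4018 = (7272 + 103653) + 3/4018 = 110925 + 3/4018 = 445696653/4018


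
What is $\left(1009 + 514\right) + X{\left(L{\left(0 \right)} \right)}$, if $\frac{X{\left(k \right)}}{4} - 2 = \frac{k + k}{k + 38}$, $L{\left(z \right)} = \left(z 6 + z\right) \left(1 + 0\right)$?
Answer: $1531$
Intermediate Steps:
$L{\left(z \right)} = 7 z$ ($L{\left(z \right)} = \left(6 z + z\right) 1 = 7 z 1 = 7 z$)
$X{\left(k \right)} = 8 + \frac{8 k}{38 + k}$ ($X{\left(k \right)} = 8 + 4 \frac{k + k}{k + 38} = 8 + 4 \frac{2 k}{38 + k} = 8 + \frac{8 k}{38 + k}$)
$\left(1009 + 514\right) + X{\left(L{\left(0 \right)} \right)} = \left(1009 + 514\right) + \frac{16 \left(19 + 7 \cdot 0\right)}{38 + 7 \cdot 0} = 1523 + \frac{16 \left(19 + 0\right)}{38 + 0} = 1523 + 16 \cdot \frac{1}{38} \cdot 19 = 1523 + 8 = 1531$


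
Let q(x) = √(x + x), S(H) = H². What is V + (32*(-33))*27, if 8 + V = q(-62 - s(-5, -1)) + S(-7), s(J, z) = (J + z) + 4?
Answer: -28471 + 2*I*√30 ≈ -28471.0 + 10.954*I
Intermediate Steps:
s(J, z) = 4 + J + z
q(x) = √2*√x (q(x) = √(2*x) = √2*√x)
V = 41 + 2*I*√30 (V = -8 + (√2*√(-62 - (4 - 5 - 1)) + (-7)²) = -8 + (√2*√(-62 - 1*(-2)) + 49) = -8 + (√2*√(-62 + 2) + 49) = -8 + (√2*√(-60) + 49) = -8 + (√2*(2*I*√15) + 49) = -8 + (2*I*√30 + 49) = -8 + (49 + 2*I*√30) = 41 + 2*I*√30 ≈ 41.0 + 10.954*I)
V + (32*(-33))*27 = (41 + 2*I*√30) + (32*(-33))*27 = (41 + 2*I*√30) - 1056*27 = (41 + 2*I*√30) - 28512 = -28471 + 2*I*√30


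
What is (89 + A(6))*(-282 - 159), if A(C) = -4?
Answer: -37485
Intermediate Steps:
(89 + A(6))*(-282 - 159) = (89 - 4)*(-282 - 159) = 85*(-441) = -37485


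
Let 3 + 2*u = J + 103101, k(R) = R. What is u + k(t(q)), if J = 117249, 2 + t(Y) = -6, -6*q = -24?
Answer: 220331/2 ≈ 1.1017e+5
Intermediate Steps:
q = 4 (q = -⅙*(-24) = 4)
t(Y) = -8 (t(Y) = -2 - 6 = -8)
u = 220347/2 (u = -3/2 + (117249 + 103101)/2 = -3/2 + (½)*220350 = -3/2 + 110175 = 220347/2 ≈ 1.1017e+5)
u + k(t(q)) = 220347/2 - 8 = 220331/2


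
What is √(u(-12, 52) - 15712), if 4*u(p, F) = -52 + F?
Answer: 4*I*√982 ≈ 125.35*I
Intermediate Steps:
u(p, F) = -13 + F/4 (u(p, F) = (-52 + F)/4 = -13 + F/4)
√(u(-12, 52) - 15712) = √((-13 + (¼)*52) - 15712) = √((-13 + 13) - 15712) = √(0 - 15712) = √(-15712) = 4*I*√982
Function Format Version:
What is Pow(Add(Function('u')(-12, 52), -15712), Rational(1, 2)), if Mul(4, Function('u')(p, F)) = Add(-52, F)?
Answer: Mul(4, I, Pow(982, Rational(1, 2))) ≈ Mul(125.35, I)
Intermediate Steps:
Function('u')(p, F) = Add(-13, Mul(Rational(1, 4), F)) (Function('u')(p, F) = Mul(Rational(1, 4), Add(-52, F)) = Add(-13, Mul(Rational(1, 4), F)))
Pow(Add(Function('u')(-12, 52), -15712), Rational(1, 2)) = Pow(Add(Add(-13, Mul(Rational(1, 4), 52)), -15712), Rational(1, 2)) = Pow(Add(Add(-13, 13), -15712), Rational(1, 2)) = Pow(Add(0, -15712), Rational(1, 2)) = Pow(-15712, Rational(1, 2)) = Mul(4, I, Pow(982, Rational(1, 2)))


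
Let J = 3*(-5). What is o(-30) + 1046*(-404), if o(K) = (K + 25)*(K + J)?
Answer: -422359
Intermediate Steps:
J = -15
o(K) = (-15 + K)*(25 + K) (o(K) = (K + 25)*(K - 15) = (25 + K)*(-15 + K) = (-15 + K)*(25 + K))
o(-30) + 1046*(-404) = (-375 + (-30)**2 + 10*(-30)) + 1046*(-404) = (-375 + 900 - 300) - 422584 = 225 - 422584 = -422359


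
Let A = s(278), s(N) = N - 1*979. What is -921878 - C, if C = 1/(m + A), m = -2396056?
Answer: -2209517549645/2396757 ≈ -9.2188e+5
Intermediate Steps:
s(N) = -979 + N (s(N) = N - 979 = -979 + N)
A = -701 (A = -979 + 278 = -701)
C = -1/2396757 (C = 1/(-2396056 - 701) = 1/(-2396757) = -1/2396757 ≈ -4.1723e-7)
-921878 - C = -921878 - 1*(-1/2396757) = -921878 + 1/2396757 = -2209517549645/2396757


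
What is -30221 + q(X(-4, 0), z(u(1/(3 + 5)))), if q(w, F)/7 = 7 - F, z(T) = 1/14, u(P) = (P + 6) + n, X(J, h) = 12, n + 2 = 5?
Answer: -60345/2 ≈ -30173.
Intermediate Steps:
n = 3 (n = -2 + 5 = 3)
u(P) = 9 + P (u(P) = (P + 6) + 3 = (6 + P) + 3 = 9 + P)
z(T) = 1/14
q(w, F) = 49 - 7*F (q(w, F) = 7*(7 - F) = 49 - 7*F)
-30221 + q(X(-4, 0), z(u(1/(3 + 5)))) = -30221 + (49 - 7*1/14) = -30221 + (49 - 1/2) = -30221 + 97/2 = -60345/2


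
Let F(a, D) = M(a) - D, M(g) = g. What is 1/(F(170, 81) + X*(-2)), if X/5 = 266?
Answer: -1/2571 ≈ -0.00038895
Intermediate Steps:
X = 1330 (X = 5*266 = 1330)
F(a, D) = a - D
1/(F(170, 81) + X*(-2)) = 1/((170 - 1*81) + 1330*(-2)) = 1/((170 - 81) - 2660) = 1/(89 - 2660) = 1/(-2571) = -1/2571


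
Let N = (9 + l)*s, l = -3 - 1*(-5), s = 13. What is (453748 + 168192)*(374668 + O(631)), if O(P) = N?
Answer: 233109953340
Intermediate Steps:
l = 2 (l = -3 + 5 = 2)
N = 143 (N = (9 + 2)*13 = 11*13 = 143)
O(P) = 143
(453748 + 168192)*(374668 + O(631)) = (453748 + 168192)*(374668 + 143) = 621940*374811 = 233109953340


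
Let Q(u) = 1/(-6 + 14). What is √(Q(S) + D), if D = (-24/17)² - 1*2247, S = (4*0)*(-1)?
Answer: I*√10380334/68 ≈ 47.38*I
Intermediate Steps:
S = 0 (S = 0*(-1) = 0)
Q(u) = ⅛ (Q(u) = 1/8 = ⅛)
D = -648807/289 (D = (-24*1/17)² - 2247 = (-24/17)² - 2247 = 576/289 - 2247 = -648807/289 ≈ -2245.0)
√(Q(S) + D) = √(⅛ - 648807/289) = √(-5190167/2312) = I*√10380334/68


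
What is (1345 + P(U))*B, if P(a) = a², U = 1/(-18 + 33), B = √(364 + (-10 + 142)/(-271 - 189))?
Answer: 302626*√4810105/25875 ≈ 25651.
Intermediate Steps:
B = √4810105/115 (B = √(364 + 132/(-460)) = √(364 + 132*(-1/460)) = √(364 - 33/115) = √(41827/115) = √4810105/115 ≈ 19.071)
U = 1/15 ≈ 0.066667
(1345 + P(U))*B = (1345 + (1/15)²)*(√4810105/115) = (1345 + 1/225)*(√4810105/115) = 302626*(√4810105/115)/225 = 302626*√4810105/25875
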